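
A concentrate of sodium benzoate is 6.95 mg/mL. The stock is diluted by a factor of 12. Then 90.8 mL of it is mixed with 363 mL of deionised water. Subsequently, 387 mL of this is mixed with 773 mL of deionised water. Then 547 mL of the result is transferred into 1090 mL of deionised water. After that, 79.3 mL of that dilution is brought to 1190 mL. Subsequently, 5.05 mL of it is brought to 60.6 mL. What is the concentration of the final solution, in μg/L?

Overall dilution factor = 12 × 4.998 × 2.997 × 2.993 × 15.01 × 12 = 9.69 × 10⁴.
6.95 mg/mL / 9.69 × 10⁴ = 7.17 × 10⁻⁵ mg/mL = 71.7 μg/L.

71.7 μg/L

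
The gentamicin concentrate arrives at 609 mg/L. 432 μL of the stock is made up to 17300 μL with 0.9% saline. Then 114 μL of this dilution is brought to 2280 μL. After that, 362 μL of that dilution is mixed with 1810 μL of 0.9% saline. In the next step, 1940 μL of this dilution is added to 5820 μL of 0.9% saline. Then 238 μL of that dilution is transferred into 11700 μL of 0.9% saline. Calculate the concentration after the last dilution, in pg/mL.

Overall dilution factor = 40.05 × 20 × 6 × 4 × 50.16 = 9.64 × 10⁵.
609 mg/L / 9.64 × 10⁵ = 6.32 × 10⁻⁴ mg/L = 632 pg/mL.

632 pg/mL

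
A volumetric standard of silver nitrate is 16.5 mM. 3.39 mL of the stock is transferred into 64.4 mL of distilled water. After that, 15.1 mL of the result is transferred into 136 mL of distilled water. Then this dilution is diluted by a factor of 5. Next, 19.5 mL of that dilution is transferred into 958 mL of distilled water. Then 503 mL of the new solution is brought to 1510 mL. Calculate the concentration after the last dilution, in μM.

0.110 μM

Overall dilution factor = 20.00 × 10.01 × 5 × 50.13 × 3.002 = 1.51 × 10⁵.
16.5 mM / 1.51 × 10⁵ = 1.10 × 10⁻⁴ mM = 0.110 μM.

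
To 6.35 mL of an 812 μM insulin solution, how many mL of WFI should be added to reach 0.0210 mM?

239 mL

0.0210 mM = 21.0 μM.
V₂ = C₁V₁/C₂ = 812 × 6.35 / 21.0 = 246 mL.
Diluent to add = V₂ − V₁ = 246 − 6.35 = 239 mL.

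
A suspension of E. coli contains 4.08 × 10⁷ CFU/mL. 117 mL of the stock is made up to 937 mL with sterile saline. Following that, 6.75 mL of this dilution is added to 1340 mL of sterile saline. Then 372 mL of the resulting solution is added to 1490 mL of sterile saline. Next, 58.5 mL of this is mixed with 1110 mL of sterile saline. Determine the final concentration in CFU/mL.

Overall dilution factor = 8.009 × 199.5 × 5.005 × 19.97 = 1.60 × 10⁵.
4.08 × 10⁷ CFU/mL / 1.60 × 10⁵ = 255 CFU/mL.

255 CFU/mL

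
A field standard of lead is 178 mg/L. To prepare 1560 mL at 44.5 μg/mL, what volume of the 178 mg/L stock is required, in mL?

390 mL

44.5 μg/mL = 44.5 mg/L.
V₁ = C₂V₂/C₁ = 44.5 × 1560 / 178 = 390 mL.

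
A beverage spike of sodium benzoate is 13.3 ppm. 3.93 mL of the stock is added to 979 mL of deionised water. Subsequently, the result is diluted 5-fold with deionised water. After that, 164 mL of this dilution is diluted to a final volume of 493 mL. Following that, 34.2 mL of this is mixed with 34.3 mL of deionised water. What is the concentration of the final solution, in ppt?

Overall dilution factor = 250.1 × 5 × 3.006 × 2.003 = 7530.
13.3 ppm / 7530 = 1.77 × 10⁻³ ppm = 1770 ppt.

1770 ppt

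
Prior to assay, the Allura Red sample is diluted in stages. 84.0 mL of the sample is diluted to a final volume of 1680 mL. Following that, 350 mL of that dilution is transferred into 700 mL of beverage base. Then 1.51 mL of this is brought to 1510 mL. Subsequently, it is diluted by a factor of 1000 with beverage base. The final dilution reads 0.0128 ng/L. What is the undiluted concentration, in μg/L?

768 μg/L

Overall dilution factor = 20 × 3 × 1000 × 1000 = 6.00 × 10⁷.
Original = 0.0128 ng/L × 6.00 × 10⁷ = 7.68 × 10⁵ ng/L = 768 μg/L.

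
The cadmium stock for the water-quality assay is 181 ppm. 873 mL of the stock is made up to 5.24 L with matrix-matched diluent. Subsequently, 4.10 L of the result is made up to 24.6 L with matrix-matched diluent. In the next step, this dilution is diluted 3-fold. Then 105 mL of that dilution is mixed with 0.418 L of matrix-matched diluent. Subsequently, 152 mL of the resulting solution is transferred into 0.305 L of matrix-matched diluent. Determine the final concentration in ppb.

Overall dilution factor = 6.002 × 6 × 3 × 4.981 × 3.007 = 1618.
181 ppm / 1618 = 0.112 ppm = 112 ppb.

112 ppb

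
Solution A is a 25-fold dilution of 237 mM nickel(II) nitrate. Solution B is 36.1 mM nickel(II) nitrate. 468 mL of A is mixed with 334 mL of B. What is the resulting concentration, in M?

0.0206 M

C_A = 237 mM / 25 = 9.48 mM.
C_mix = (C_A·V_A + C_B·V_B)/(V_A + V_B) = (9.48×468 + 36.1×334) / 802.0 = 20.6 mM = 0.0206 M.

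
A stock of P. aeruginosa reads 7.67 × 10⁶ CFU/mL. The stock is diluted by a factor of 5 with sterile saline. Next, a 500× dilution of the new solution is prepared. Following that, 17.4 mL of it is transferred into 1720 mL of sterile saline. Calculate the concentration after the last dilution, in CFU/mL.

Overall dilution factor = 5 × 500 × 99.85 = 2.50 × 10⁵.
7.67 × 10⁶ CFU/mL / 2.50 × 10⁵ = 30.7 CFU/mL.

30.7 CFU/mL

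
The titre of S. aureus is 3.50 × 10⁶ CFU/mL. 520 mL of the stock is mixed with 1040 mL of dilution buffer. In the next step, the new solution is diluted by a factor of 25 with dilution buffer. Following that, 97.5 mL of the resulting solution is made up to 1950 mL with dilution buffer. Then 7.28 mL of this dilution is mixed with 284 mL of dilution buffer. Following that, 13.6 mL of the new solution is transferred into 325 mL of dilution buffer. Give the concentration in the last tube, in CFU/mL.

Overall dilution factor = 3 × 25 × 20 × 40.01 × 24.90 = 1.49 × 10⁶.
3.50 × 10⁶ CFU/mL / 1.49 × 10⁶ = 2.34 CFU/mL.

2.34 CFU/mL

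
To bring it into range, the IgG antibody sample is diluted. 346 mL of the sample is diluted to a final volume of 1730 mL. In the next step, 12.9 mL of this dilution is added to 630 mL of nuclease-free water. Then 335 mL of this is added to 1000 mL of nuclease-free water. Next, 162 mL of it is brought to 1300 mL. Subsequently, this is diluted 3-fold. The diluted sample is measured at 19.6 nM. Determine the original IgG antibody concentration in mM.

Overall dilution factor = 5 × 49.84 × 3.985 × 8.025 × 3 = 2.39 × 10⁴.
Original = 19.6 nM × 2.39 × 10⁴ = 4.69 × 10⁵ nM = 0.469 mM.

0.469 mM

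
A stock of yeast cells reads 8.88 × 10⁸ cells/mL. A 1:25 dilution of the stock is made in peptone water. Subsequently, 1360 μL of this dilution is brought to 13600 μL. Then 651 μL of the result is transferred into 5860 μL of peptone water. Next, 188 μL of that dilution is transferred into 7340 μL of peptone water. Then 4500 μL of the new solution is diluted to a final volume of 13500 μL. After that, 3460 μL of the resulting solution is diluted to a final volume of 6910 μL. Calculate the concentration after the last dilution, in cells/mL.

1480 cells/mL

Overall dilution factor = 25 × 10 × 10.00 × 40.04 × 3 × 1.997 = 6.00 × 10⁵.
8.88 × 10⁸ cells/mL / 6.00 × 10⁵ = 1480 cells/mL.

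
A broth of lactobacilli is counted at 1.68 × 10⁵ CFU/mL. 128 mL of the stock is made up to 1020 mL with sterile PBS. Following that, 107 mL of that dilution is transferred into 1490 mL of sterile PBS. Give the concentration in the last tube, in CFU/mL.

Overall dilution factor = 7.969 × 14.93 = 119.
1.68 × 10⁵ CFU/mL / 119 = 1410 CFU/mL.

1410 CFU/mL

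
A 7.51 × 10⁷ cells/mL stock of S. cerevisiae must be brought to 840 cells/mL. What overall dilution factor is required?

Factor = C₀/C_target = 7.51 × 10⁷ cells/mL / 840 cells/mL = 8.94 × 10⁴.

8.94 × 10⁴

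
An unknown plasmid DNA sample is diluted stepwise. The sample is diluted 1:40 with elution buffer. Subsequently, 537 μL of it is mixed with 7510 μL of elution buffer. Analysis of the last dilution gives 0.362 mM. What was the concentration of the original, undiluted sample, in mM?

217 mM

Overall dilution factor = 40 × 14.99 = 599.
Original = 0.362 mM × 599 = 217 mM.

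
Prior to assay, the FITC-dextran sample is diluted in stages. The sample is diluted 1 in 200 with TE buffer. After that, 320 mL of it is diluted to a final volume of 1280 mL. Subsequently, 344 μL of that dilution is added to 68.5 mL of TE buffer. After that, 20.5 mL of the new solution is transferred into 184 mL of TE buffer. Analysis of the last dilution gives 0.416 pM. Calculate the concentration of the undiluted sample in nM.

664 nM

Overall dilution factor = 200 × 4 × 200.1 × 9.976 = 1.60 × 10⁶.
Original = 0.416 pM × 1.60 × 10⁶ = 6.64 × 10⁵ pM = 664 nM.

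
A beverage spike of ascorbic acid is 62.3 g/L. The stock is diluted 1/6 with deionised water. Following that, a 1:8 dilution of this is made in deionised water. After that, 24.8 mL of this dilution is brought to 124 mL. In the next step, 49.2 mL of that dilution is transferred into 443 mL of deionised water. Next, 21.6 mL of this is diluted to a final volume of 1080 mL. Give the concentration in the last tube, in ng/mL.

Overall dilution factor = 6 × 8 × 5 × 10.00 × 50 = 1.20 × 10⁵.
62.3 g/L / 1.20 × 10⁵ = 5.19 × 10⁻⁴ g/L = 519 ng/mL.

519 ng/mL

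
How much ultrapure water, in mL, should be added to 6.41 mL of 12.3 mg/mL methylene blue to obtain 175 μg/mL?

444 mL

175 μg/mL = 0.175 mg/mL.
V₂ = C₁V₁/C₂ = 12.3 × 6.41 / 0.175 = 451 mL.
Diluent to add = V₂ − V₁ = 451 − 6.41 = 444 mL.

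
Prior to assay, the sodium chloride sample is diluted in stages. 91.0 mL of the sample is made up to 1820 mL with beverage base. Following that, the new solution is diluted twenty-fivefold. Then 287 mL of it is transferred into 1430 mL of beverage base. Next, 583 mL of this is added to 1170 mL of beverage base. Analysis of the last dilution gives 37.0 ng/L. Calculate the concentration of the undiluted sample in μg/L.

333 μg/L

Overall dilution factor = 20 × 25 × 5.983 × 3.007 = 8994.
Original = 37.0 ng/L × 8994 = 3.33 × 10⁵ ng/L = 333 μg/L.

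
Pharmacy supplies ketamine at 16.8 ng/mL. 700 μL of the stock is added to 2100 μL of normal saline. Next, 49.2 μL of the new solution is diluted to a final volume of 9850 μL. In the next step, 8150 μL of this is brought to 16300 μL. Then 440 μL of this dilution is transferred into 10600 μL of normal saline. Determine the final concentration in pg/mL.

Overall dilution factor = 4 × 200.2 × 2 × 25.09 = 4.02 × 10⁴.
16.8 ng/mL / 4.02 × 10⁴ = 4.18 × 10⁻⁴ ng/mL = 0.418 pg/mL.

0.418 pg/mL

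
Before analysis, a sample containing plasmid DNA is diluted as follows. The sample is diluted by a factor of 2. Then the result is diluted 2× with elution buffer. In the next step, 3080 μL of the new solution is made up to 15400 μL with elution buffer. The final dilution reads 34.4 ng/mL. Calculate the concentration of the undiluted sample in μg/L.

688 μg/L

Overall dilution factor = 2 × 2 × 5 = 20.0.
Original = 34.4 ng/mL × 20.0 = 688 ng/mL = 688 μg/L.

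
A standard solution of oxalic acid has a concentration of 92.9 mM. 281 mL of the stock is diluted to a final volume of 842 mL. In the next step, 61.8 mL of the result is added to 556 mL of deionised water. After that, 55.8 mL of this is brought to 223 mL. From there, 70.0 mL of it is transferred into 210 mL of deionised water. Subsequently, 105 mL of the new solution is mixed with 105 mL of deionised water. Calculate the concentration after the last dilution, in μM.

97.0 μM

Overall dilution factor = 2.996 × 9.997 × 3.996 × 4 × 2 = 958.
92.9 mM / 958 = 0.0970 mM = 97.0 μM.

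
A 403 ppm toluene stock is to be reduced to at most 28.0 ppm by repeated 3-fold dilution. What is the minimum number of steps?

3

Need 3ⁿ ≥ 14.4, so n ≥ log(14.4)/log(3) = 2.43.
Minimum whole steps: n = 3.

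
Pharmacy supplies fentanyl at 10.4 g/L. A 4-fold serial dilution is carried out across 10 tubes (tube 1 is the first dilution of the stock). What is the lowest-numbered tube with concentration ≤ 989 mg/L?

Tube n has concentration 10.4 g/L / 4ⁿ.
Need 4ⁿ ≥ 10.4 g/L / 989 mg/L = 10.5, so n ≥ 1.70.
First such tube: n = 2.

tube 2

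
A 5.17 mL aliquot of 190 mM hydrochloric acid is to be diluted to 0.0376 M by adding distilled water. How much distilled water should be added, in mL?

21.0 mL

0.0376 M = 37.6 mM.
V₂ = C₁V₁/C₂ = 190 × 5.17 / 37.6 = 26.1 mL.
Diluent to add = V₂ − V₁ = 26.1 − 5.17 = 21.0 mL.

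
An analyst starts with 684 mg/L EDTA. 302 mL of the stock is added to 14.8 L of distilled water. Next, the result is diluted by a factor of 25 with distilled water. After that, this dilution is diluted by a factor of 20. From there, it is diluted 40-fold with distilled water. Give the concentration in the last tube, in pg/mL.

684 pg/mL

Overall dilution factor = 50.01 × 25 × 20 × 40 = 1.00 × 10⁶.
684 mg/L / 1.00 × 10⁶ = 6.84 × 10⁻⁴ mg/L = 684 pg/mL.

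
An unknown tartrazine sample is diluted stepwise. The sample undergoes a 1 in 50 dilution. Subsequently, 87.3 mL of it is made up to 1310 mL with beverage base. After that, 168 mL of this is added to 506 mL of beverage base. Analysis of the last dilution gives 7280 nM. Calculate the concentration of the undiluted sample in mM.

Overall dilution factor = 50 × 15.01 × 4.012 = 3010.
Original = 7280 nM × 3010 = 2.19 × 10⁷ nM = 21.9 mM.

21.9 mM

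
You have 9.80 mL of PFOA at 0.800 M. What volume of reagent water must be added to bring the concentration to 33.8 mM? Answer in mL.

33.8 mM = 0.0338 M.
V₂ = C₁V₁/C₂ = 0.800 × 9.80 / 0.0338 = 232 mL.
Diluent to add = V₂ − V₁ = 232 − 9.80 = 222 mL.

222 mL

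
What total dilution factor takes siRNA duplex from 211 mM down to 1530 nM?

1.38 × 10⁵

Factor = C₀/C_target = 211 mM / 1530 nM = 1.38 × 10⁵.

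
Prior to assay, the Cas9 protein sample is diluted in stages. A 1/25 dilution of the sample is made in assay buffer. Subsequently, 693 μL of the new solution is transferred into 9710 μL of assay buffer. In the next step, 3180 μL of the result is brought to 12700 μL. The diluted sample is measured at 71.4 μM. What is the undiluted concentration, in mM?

Overall dilution factor = 25 × 15.01 × 3.994 = 1499.
Original = 71.4 μM × 1499 = 1.07 × 10⁵ μM = 107 mM.

107 mM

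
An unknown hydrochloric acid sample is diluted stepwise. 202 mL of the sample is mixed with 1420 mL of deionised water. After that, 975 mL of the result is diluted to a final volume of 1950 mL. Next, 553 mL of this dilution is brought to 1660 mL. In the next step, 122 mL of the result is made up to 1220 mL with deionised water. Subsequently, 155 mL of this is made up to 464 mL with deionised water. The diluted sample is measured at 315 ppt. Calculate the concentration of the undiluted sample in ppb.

Overall dilution factor = 8.030 × 2 × 3.002 × 10 × 2.994 = 1443.
Original = 315 ppt × 1443 = 4.55 × 10⁵ ppt = 455 ppb.

455 ppb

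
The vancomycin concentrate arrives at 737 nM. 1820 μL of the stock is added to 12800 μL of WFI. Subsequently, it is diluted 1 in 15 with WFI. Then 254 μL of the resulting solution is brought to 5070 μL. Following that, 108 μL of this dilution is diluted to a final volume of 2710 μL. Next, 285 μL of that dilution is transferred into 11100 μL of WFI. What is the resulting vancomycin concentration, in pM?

0.306 pM

Overall dilution factor = 8.033 × 15 × 19.96 × 25.09 × 39.95 = 2.41 × 10⁶.
737 nM / 2.41 × 10⁶ = 3.06 × 10⁻⁴ nM = 0.306 pM.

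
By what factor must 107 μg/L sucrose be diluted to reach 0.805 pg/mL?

1.33 × 10⁵

Factor = C₀/C_target = 107 μg/L / 0.805 pg/mL = 1.33 × 10⁵.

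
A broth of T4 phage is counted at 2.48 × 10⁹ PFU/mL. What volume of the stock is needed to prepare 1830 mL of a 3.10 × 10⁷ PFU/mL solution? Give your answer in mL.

22.9 mL

V₁ = C₂V₂/C₁ = 3.10 × 10⁷ × 1830 / 2.48 × 10⁹ = 22.9 mL.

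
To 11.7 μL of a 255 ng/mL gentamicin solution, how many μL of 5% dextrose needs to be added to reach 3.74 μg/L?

786 μL

3.74 μg/L = 3.74 ng/mL.
V₂ = C₁V₁/C₂ = 255 × 11.7 / 3.74 = 798 μL.
Diluent to add = V₂ − V₁ = 798 − 11.7 = 786 μL.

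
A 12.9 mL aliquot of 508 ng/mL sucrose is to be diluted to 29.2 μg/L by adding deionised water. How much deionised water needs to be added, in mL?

212 mL

29.2 μg/L = 29.2 ng/mL.
V₂ = C₁V₁/C₂ = 508 × 12.9 / 29.2 = 224 mL.
Diluent to add = V₂ − V₁ = 224 − 12.9 = 212 mL.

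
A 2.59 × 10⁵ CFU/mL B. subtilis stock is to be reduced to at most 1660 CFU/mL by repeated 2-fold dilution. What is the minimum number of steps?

8

Need 2ⁿ ≥ 156, so n ≥ log(156)/log(2) = 7.29.
Minimum whole steps: n = 8.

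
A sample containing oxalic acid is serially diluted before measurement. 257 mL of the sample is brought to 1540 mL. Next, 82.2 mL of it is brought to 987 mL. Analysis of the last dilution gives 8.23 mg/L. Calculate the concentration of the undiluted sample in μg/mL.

592 μg/mL

Overall dilution factor = 5.992 × 12.01 = 72.0.
Original = 8.23 mg/L × 72.0 = 592 mg/L = 592 μg/mL.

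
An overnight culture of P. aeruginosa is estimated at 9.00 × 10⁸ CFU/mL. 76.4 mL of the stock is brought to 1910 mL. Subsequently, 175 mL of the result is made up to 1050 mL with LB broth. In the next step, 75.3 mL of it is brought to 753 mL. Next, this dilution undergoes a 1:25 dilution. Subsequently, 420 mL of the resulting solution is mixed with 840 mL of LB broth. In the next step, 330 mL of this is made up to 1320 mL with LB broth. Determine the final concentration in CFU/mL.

Overall dilution factor = 25 × 6 × 10 × 25 × 3 × 4 = 4.50 × 10⁵.
9.00 × 10⁸ CFU/mL / 4.50 × 10⁵ = 2000 CFU/mL.

2000 CFU/mL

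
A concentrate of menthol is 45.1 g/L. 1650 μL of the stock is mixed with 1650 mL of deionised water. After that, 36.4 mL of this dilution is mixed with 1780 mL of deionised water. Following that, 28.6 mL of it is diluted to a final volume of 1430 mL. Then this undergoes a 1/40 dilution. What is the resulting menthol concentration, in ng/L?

451 ng/L

Overall dilution factor = 1001 × 49.90 × 50 × 40 = 9.99 × 10⁷.
45.1 g/L / 9.99 × 10⁷ = 4.51 × 10⁻⁷ g/L = 451 ng/L.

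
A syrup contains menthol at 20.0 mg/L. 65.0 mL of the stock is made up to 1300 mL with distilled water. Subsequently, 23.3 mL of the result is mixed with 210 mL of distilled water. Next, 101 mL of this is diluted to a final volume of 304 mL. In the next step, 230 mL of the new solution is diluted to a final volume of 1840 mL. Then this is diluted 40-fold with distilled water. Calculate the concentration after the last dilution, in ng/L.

Overall dilution factor = 20 × 10.01 × 3.010 × 8 × 40 = 1.93 × 10⁵.
20.0 mg/L / 1.93 × 10⁵ = 1.04 × 10⁻⁴ mg/L = 104 ng/L.

104 ng/L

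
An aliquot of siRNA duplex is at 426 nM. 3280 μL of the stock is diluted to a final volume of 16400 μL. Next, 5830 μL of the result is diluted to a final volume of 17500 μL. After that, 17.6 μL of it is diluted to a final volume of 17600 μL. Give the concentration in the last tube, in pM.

Overall dilution factor = 5 × 3.002 × 1000 = 1.50 × 10⁴.
426 nM / 1.50 × 10⁴ = 0.0284 nM = 28.4 pM.

28.4 pM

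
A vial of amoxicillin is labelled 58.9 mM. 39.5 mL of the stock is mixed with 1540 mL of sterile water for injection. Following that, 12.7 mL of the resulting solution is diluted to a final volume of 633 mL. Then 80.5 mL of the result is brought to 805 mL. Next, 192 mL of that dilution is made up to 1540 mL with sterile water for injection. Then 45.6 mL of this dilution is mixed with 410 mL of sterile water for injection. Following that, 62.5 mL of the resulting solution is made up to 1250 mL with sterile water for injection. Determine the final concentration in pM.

Overall dilution factor = 39.99 × 49.84 × 10 × 8.021 × 9.991 × 20 = 3.19 × 10⁷.
58.9 mM / 3.19 × 10⁷ = 1.84 × 10⁻⁶ mM = 1840 pM.

1840 pM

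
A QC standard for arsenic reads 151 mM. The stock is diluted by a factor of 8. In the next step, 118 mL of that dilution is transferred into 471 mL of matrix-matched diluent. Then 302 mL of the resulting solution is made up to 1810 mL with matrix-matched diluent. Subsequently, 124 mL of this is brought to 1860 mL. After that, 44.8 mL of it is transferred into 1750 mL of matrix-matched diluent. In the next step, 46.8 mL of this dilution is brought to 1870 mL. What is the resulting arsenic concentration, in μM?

0.0263 μM

Overall dilution factor = 8 × 4.992 × 5.993 × 15 × 40.06 × 39.96 = 5.75 × 10⁶.
151 mM / 5.75 × 10⁶ = 2.63 × 10⁻⁵ mM = 0.0263 μM.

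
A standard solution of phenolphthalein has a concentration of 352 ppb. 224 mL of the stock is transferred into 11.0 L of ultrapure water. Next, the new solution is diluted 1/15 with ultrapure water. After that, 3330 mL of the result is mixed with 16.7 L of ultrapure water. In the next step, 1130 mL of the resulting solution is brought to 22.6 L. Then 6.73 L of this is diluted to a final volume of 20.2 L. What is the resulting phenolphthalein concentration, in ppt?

1.30 ppt

Overall dilution factor = 50.11 × 15 × 6.015 × 20 × 3.001 = 2.71 × 10⁵.
352 ppb / 2.71 × 10⁵ = 1.30 × 10⁻³ ppb = 1.30 ppt.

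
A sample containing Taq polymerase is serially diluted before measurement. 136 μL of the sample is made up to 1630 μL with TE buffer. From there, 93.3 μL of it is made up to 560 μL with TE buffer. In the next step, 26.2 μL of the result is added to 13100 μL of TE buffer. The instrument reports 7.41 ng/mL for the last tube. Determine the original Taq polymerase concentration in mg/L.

Overall dilution factor = 11.99 × 6.002 × 501 = 3.60 × 10⁴.
Original = 7.41 ng/mL × 3.60 × 10⁴ = 2.67 × 10⁵ ng/mL = 267 mg/L.

267 mg/L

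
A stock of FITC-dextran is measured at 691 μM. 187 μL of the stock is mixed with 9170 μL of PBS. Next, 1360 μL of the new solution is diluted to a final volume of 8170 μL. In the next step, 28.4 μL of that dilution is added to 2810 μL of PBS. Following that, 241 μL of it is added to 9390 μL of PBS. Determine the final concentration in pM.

576 pM

Overall dilution factor = 50.04 × 6.007 × 99.94 × 39.96 = 1.20 × 10⁶.
691 μM / 1.20 × 10⁶ = 5.76 × 10⁻⁴ μM = 576 pM.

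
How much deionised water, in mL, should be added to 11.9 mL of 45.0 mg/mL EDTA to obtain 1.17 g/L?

446 mL

1.17 g/L = 1.17 mg/mL.
V₂ = C₁V₁/C₂ = 45.0 × 11.9 / 1.17 = 458 mL.
Diluent to add = V₂ − V₁ = 458 − 11.9 = 446 mL.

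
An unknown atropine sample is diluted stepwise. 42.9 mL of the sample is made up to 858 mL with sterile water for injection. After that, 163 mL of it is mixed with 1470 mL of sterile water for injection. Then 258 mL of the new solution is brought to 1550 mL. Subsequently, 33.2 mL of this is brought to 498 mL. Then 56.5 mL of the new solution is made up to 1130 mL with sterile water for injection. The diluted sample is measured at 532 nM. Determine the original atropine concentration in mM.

192 mM

Overall dilution factor = 20 × 10.02 × 6.008 × 15 × 20 = 3.61 × 10⁵.
Original = 532 nM × 3.61 × 10⁵ = 1.92 × 10⁸ nM = 192 mM.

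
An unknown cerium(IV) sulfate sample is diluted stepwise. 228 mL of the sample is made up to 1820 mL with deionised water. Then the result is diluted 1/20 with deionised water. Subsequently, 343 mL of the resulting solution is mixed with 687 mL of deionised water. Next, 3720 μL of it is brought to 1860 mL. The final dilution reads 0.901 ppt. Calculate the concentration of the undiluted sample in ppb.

216 ppb

Overall dilution factor = 7.982 × 20 × 3.003 × 500 = 2.40 × 10⁵.
Original = 0.901 ppt × 2.40 × 10⁵ = 2.16 × 10⁵ ppt = 216 ppb.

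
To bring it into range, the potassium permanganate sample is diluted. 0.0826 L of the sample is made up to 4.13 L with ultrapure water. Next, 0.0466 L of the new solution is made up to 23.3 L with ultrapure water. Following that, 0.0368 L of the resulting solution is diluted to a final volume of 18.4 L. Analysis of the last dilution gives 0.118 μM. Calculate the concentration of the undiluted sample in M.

Overall dilution factor = 50 × 500 × 500 = 1.25 × 10⁷.
Original = 0.118 μM × 1.25 × 10⁷ = 1.47 × 10⁶ μM = 1.47 M.

1.47 M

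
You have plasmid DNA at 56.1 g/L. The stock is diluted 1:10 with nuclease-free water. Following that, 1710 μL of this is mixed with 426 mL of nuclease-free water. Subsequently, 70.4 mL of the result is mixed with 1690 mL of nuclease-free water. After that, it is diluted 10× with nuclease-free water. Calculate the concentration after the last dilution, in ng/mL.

Overall dilution factor = 10 × 250.1 × 25.01 × 10 = 6.25 × 10⁵.
56.1 g/L / 6.25 × 10⁵ = 8.97 × 10⁻⁵ g/L = 89.7 ng/mL.

89.7 ng/mL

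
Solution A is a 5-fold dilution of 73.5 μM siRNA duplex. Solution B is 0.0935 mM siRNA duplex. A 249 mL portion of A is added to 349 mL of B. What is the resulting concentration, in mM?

C_A = 73.5 μM / 5 = 14.7 μM.
C_B = 0.0935 mM = 93.5 μM.
C_mix = (C_A·V_A + C_B·V_B)/(V_A + V_B) = (14.7×249 + 93.5×349) / 598.0 = 60.7 μM = 0.0607 mM.

0.0607 mM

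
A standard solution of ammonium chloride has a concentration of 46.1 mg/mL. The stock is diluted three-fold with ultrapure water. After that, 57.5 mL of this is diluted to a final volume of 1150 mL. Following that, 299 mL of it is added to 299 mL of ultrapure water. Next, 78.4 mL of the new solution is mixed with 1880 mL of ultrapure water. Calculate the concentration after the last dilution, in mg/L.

15.4 mg/L

Overall dilution factor = 3 × 20 × 2 × 24.98 = 2998.
46.1 mg/mL / 2998 = 0.0154 mg/mL = 15.4 mg/L.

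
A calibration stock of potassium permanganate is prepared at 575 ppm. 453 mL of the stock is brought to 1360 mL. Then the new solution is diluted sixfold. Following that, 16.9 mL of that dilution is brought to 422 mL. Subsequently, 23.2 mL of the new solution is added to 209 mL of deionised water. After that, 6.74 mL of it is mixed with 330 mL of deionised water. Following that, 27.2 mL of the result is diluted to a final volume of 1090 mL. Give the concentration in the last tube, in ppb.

0.0638 ppb

Overall dilution factor = 3.002 × 6 × 24.97 × 10.01 × 49.96 × 40.07 = 9.01 × 10⁶.
575 ppm / 9.01 × 10⁶ = 6.38 × 10⁻⁵ ppm = 0.0638 ppb.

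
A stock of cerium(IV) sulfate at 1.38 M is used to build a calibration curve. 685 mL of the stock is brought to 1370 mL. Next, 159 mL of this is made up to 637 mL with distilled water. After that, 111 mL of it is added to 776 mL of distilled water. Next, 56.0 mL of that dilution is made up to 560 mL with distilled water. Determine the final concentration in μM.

Overall dilution factor = 2 × 4.006 × 7.991 × 10 = 640.
1.38 M / 640 = 2.16 × 10⁻³ M = 2160 μM.

2160 μM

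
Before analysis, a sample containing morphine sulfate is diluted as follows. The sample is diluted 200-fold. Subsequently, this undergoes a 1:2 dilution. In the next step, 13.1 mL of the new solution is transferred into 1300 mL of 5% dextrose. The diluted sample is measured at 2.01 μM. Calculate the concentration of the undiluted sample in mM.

Overall dilution factor = 200 × 2 × 100.2 = 4.01 × 10⁴.
Original = 2.01 μM × 4.01 × 10⁴ = 8.06 × 10⁴ μM = 80.6 mM.

80.6 mM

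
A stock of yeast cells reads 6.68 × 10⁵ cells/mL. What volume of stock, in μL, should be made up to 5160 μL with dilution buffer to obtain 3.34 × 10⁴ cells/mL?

258 μL

V₁ = C₂V₂/C₁ = 3.34 × 10⁴ × 5160 / 6.68 × 10⁵ = 258 μL.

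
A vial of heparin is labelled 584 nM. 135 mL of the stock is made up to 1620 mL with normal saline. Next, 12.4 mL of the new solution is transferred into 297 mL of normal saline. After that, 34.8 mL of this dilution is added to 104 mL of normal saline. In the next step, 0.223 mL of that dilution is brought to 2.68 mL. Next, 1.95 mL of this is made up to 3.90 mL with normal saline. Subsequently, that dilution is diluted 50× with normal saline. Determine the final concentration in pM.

0.407 pM

Overall dilution factor = 12 × 24.95 × 3.989 × 12.02 × 2 × 50 = 1.44 × 10⁶.
584 nM / 1.44 × 10⁶ = 4.07 × 10⁻⁴ nM = 0.407 pM.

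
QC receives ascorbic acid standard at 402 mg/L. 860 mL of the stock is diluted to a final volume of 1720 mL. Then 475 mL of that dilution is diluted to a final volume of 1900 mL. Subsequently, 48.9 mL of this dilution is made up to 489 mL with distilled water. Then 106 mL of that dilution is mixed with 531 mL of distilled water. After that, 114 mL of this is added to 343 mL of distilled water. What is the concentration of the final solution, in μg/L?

Overall dilution factor = 2 × 4 × 10 × 6.009 × 4.009 = 1927.
402 mg/L / 1927 = 0.209 mg/L = 209 μg/L.

209 μg/L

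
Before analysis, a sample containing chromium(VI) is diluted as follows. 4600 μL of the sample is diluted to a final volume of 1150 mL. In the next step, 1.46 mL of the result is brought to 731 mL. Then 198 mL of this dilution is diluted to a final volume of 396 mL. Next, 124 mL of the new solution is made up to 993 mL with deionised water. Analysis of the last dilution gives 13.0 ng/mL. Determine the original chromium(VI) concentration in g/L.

Overall dilution factor = 250 × 500.7 × 2 × 8.008 = 2.00 × 10⁶.
Original = 13.0 ng/mL × 2.00 × 10⁶ = 2.61 × 10⁷ ng/mL = 26.1 g/L.

26.1 g/L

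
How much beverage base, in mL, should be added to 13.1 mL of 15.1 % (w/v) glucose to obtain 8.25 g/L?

8.25 g/L = 0.825 % (w/v).
V₂ = C₁V₁/C₂ = 15.1 × 13.1 / 0.825 = 240 mL.
Diluent to add = V₂ − V₁ = 240 − 13.1 = 227 mL.

227 mL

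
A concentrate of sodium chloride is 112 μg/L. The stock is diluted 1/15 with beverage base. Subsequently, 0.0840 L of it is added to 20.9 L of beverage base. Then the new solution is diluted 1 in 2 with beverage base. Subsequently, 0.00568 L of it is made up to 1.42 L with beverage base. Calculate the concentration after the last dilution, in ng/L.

Overall dilution factor = 15 × 249.8 × 2 × 250 = 1.87 × 10⁶.
112 μg/L / 1.87 × 10⁶ = 5.98 × 10⁻⁵ μg/L = 0.0598 ng/L.

0.0598 ng/L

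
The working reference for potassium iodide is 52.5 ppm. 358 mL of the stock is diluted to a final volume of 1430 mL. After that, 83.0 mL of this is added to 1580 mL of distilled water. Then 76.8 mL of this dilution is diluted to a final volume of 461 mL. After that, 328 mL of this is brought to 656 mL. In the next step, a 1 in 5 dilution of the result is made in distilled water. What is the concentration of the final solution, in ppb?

Overall dilution factor = 3.994 × 20.04 × 6.003 × 2 × 5 = 4804.
52.5 ppm / 4804 = 0.0109 ppm = 10.9 ppb.

10.9 ppb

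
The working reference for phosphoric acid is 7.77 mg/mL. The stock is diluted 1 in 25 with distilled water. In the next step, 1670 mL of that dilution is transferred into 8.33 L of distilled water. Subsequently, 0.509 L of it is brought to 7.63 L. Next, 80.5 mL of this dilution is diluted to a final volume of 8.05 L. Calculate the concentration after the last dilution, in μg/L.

34.6 μg/L

Overall dilution factor = 25 × 5.988 × 14.99 × 100 = 2.24 × 10⁵.
7.77 mg/mL / 2.24 × 10⁵ = 3.46 × 10⁻⁵ mg/mL = 34.6 μg/L.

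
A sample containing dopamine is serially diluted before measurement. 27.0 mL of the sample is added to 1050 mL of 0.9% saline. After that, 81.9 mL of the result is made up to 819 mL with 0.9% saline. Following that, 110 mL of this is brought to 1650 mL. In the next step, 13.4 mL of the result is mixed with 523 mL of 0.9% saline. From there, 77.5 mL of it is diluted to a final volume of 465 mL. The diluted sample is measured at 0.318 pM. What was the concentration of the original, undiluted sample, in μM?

0.457 μM

Overall dilution factor = 39.89 × 10 × 15 × 40.03 × 6 = 1.44 × 10⁶.
Original = 0.318 pM × 1.44 × 10⁶ = 4.57 × 10⁵ pM = 0.457 μM.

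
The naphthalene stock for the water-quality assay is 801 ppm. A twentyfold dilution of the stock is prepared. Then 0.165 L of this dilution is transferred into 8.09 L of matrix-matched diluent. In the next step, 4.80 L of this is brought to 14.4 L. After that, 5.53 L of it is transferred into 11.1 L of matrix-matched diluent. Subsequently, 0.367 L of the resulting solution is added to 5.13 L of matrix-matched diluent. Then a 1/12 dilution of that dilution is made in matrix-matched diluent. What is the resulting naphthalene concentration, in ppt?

494 ppt

Overall dilution factor = 20 × 50.03 × 3 × 3.007 × 14.98 × 12 = 1.62 × 10⁶.
801 ppm / 1.62 × 10⁶ = 4.94 × 10⁻⁴ ppm = 494 ppt.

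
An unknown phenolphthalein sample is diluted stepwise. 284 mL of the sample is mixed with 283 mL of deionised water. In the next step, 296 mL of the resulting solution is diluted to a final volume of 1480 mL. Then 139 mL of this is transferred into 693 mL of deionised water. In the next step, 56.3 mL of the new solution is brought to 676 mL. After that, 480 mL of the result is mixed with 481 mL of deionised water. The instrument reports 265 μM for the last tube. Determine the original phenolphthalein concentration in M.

0.381 M

Overall dilution factor = 1.996 × 5 × 5.986 × 12.01 × 2.002 = 1436.
Original = 265 μM × 1436 = 3.81 × 10⁵ μM = 0.381 M.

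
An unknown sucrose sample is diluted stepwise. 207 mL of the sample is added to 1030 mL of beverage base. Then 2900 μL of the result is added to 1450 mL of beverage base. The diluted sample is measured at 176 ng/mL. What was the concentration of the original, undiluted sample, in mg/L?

527 mg/L

Overall dilution factor = 5.976 × 501 = 2994.
Original = 176 ng/mL × 2994 = 5.27 × 10⁵ ng/mL = 527 mg/L.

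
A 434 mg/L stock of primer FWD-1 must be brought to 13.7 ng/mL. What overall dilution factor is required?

3.17 × 10⁴

Factor = C₀/C_target = 434 mg/L / 13.7 ng/mL = 3.17 × 10⁴.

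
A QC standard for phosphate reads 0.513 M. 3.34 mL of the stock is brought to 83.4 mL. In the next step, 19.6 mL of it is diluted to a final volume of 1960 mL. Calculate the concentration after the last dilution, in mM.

0.205 mM

Overall dilution factor = 24.97 × 100 = 2497.
0.513 M / 2497 = 2.05 × 10⁻⁴ M = 0.205 mM.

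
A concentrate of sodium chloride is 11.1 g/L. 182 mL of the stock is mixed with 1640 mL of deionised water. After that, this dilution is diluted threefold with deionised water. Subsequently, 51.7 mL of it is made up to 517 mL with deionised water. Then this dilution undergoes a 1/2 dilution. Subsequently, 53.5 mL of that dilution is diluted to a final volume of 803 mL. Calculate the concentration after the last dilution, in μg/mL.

Overall dilution factor = 10.01 × 3 × 10 × 2 × 15.01 = 9016.
11.1 g/L / 9016 = 1.23 × 10⁻³ g/L = 1.23 μg/mL.

1.23 μg/mL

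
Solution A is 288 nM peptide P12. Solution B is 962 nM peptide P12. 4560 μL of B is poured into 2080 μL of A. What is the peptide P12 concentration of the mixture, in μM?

C_mix = (C_A·V_A + C_B·V_B)/(V_A + V_B) = (288×2080 + 962×4560) / 6640 = 751 nM = 0.751 μM.

0.751 μM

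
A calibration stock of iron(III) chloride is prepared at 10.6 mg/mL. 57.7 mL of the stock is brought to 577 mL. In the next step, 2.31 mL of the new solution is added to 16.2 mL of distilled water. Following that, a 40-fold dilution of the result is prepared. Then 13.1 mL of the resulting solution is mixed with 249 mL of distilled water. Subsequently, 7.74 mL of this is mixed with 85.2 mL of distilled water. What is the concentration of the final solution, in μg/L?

Overall dilution factor = 10 × 8.013 × 40 × 20.01 × 12.01 = 7.70 × 10⁵.
10.6 mg/mL / 7.70 × 10⁵ = 1.38 × 10⁻⁵ mg/mL = 13.8 μg/L.

13.8 μg/L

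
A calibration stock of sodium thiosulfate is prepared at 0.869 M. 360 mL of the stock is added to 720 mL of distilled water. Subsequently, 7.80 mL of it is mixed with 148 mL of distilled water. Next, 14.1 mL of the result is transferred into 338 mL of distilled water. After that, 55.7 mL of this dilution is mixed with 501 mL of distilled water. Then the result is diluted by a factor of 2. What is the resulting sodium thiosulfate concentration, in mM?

0.0291 mM

Overall dilution factor = 3 × 19.97 × 24.97 × 9.995 × 2 = 2.99 × 10⁴.
0.869 M / 2.99 × 10⁴ = 2.91 × 10⁻⁵ M = 0.0291 mM.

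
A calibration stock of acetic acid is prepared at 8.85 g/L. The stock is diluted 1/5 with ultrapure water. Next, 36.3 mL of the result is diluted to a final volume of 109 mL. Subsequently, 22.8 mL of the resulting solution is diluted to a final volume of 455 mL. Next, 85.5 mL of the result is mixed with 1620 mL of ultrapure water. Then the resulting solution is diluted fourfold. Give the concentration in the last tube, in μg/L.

Overall dilution factor = 5 × 3.003 × 19.96 × 19.95 × 4 = 2.39 × 10⁴.
8.85 g/L / 2.39 × 10⁴ = 3.70 × 10⁻⁴ g/L = 370 μg/L.

370 μg/L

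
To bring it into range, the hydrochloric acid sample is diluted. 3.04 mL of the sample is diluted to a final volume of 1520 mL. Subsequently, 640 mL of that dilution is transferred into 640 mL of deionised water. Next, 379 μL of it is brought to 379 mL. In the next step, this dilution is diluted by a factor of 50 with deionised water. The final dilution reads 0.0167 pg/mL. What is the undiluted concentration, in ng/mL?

835 ng/mL

Overall dilution factor = 500 × 2 × 1000 × 50 = 5.00 × 10⁷.
Original = 0.0167 pg/mL × 5.00 × 10⁷ = 8.35 × 10⁵ pg/mL = 835 ng/mL.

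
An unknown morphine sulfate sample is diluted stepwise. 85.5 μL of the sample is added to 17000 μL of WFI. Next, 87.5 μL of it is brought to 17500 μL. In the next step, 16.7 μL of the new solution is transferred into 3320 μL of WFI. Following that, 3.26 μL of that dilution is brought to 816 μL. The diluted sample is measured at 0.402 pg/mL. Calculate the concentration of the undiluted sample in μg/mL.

Overall dilution factor = 199.8 × 200 × 199.8 × 250.3 = 2.00 × 10⁹.
Original = 0.402 pg/mL × 2.00 × 10⁹ = 8.04 × 10⁸ pg/mL = 804 μg/mL.

804 μg/mL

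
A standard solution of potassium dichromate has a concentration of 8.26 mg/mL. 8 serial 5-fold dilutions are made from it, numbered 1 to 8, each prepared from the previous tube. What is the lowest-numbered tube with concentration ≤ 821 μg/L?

Tube n has concentration 8.26 mg/mL / 5ⁿ.
Need 5ⁿ ≥ 8.26 mg/mL / 821 μg/L = 1.01 × 10⁴, so n ≥ 5.73.
First such tube: n = 6.

tube 6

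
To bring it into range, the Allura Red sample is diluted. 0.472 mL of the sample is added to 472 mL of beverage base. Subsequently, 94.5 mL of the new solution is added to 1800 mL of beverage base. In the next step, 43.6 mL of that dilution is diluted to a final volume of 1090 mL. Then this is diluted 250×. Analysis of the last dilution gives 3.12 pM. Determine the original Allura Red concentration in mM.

Overall dilution factor = 1001 × 20.05 × 25 × 250 = 1.25 × 10⁸.
Original = 3.12 pM × 1.25 × 10⁸ = 3.91 × 10⁸ pM = 0.391 mM.

0.391 mM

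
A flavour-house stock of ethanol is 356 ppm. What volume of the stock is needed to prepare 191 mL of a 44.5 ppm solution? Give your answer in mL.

23.9 mL

V₁ = C₂V₂/C₁ = 44.5 × 191 / 356 = 23.9 mL.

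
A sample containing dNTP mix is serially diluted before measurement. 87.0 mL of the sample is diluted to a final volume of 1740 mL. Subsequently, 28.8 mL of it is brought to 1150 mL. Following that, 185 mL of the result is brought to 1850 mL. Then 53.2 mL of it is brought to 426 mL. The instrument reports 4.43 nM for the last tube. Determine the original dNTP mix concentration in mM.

Overall dilution factor = 20 × 39.93 × 10 × 8.008 = 6.39 × 10⁴.
Original = 4.43 nM × 6.39 × 10⁴ = 2.83 × 10⁵ nM = 0.283 mM.

0.283 mM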